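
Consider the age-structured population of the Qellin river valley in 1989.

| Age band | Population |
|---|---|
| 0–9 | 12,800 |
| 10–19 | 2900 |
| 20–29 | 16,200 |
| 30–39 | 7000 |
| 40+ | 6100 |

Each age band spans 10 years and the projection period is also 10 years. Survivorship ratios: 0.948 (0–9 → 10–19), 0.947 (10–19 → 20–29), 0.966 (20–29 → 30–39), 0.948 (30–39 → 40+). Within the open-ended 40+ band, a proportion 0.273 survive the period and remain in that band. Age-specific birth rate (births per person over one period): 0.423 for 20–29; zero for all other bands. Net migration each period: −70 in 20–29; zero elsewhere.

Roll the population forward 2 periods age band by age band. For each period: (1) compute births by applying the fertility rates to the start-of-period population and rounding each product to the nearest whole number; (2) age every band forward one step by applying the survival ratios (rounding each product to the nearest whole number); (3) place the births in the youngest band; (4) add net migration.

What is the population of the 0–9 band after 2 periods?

Period 1:
Births: 16200 × 0.423 = 6853
10–19: 12800 × 0.948 = 12134
20–29: 2900 × 0.947 = 2746
30–39: 16200 × 0.966 = 15649
40+: 7000 × 0.948 + 6100 × 0.273 = 6636 + 1665 = 8301
Net migration: 20–29 − 70 → 2676
End of period: [6853, 12134, 2676, 15649, 8301]
Period 2:
Births: 2676 × 0.423 = 1132
10–19: 6853 × 0.948 = 6497
20–29: 12134 × 0.947 = 11491
30–39: 2676 × 0.966 = 2585
40+: 15649 × 0.948 + 8301 × 0.273 = 14835 + 2266 = 17101
Net migration: 20–29 − 70 → 11421
End of period: [1132, 6497, 11421, 2585, 17101]

1132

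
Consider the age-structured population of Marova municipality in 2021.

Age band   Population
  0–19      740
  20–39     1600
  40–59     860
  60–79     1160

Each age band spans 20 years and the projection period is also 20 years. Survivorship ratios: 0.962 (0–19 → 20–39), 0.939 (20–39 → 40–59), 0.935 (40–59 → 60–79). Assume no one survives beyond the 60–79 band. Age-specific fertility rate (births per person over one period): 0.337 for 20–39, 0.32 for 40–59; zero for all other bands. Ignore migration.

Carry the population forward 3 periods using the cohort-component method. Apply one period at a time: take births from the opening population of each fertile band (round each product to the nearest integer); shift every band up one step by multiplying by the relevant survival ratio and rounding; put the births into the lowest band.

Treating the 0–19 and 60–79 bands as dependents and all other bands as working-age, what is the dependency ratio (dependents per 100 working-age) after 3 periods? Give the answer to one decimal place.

Call the bands 1 to 4, youngest first.
Period 1.
Births: 1600 × 0.337 = 539 ; 860 × 0.32 = 275 — total 814
Band 2: 740 × 0.962 = 712
Band 3: 1600 × 0.939 = 1502
Band 4: 860 × 0.935 = 804
→ [814, 712, 1502, 804]
Period 2.
Births: 712 × 0.337 = 240 ; 1502 × 0.32 = 481 — total 721
Band 2: 814 × 0.962 = 783
Band 3: 712 × 0.939 = 669
Band 4: 1502 × 0.935 = 1404
→ [721, 783, 669, 1404]
Period 3.
Births: 783 × 0.337 = 264 ; 669 × 0.32 = 214 — total 478
Band 2: 721 × 0.962 = 694
Band 3: 783 × 0.939 = 735
Band 4: 669 × 0.935 = 626
→ [478, 694, 735, 626]
Dependents (band 0–19 + band 60–79) = 478 + 626 = 1104; working-age = 1429; ratio = 1104/1429 × 100 = 77.3

77.3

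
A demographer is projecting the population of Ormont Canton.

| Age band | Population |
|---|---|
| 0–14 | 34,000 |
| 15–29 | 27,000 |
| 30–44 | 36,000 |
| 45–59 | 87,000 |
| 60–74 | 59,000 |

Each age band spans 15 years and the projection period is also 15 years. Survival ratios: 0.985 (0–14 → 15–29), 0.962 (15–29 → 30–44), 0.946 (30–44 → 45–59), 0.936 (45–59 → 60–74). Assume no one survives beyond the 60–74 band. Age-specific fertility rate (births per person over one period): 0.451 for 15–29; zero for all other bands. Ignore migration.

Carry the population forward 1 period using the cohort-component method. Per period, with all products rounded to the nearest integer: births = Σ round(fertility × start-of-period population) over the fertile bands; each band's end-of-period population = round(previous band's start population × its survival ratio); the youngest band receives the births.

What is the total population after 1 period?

Period 1.
Births: 27000 × 0.451 = 12177
15–29: 34000 × 0.985 = 33490
30–44: 27000 × 0.962 = 25974
45–59: 36000 × 0.946 = 34056
60–74: 87000 × 0.936 = 81432
Giving 12177 / 33490 / 25974 / 34056 / 81432.
Total after period 1: 12177 + 33490 + 25974 + 34056 + 81432 = 187129

187129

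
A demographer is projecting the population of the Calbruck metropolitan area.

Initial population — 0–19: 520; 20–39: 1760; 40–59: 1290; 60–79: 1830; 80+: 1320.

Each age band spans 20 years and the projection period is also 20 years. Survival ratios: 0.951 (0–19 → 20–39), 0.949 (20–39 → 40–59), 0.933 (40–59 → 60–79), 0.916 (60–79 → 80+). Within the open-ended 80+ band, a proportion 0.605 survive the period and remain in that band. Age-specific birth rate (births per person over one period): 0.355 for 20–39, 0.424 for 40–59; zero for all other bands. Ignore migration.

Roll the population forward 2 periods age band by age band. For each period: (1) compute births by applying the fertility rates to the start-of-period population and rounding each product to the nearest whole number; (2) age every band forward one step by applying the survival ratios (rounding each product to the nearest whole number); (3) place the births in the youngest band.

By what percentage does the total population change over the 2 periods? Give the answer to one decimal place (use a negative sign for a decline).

-1.4

Call the bands 1 to 5, youngest first.
Period 1:
Births: 1760 × 0.355 = 625 ; 1290 × 0.424 = 547 — total 1172
Band 2: 520 × 0.951 = 495
Band 3: 1760 × 0.949 = 1670
Band 4: 1290 × 0.933 = 1204
Band 5: 1830 × 0.916 + 1320 × 0.605 = 1676 + 799 = 2475
Giving 1172 / 495 / 1670 / 1204 / 2475.
Period 2:
Births: 495 × 0.355 = 176 ; 1670 × 0.424 = 708 — total 884
Band 2: 1172 × 0.951 = 1115
Band 3: 495 × 0.949 = 470
Band 4: 1670 × 0.933 = 1558
Band 5: 1204 × 0.916 + 2475 × 0.605 = 1103 + 1497 = 2600
Giving 884 / 1115 / 470 / 1558 / 2600.
Total: 6720 → 6627; change = -93; percentage change = -1.4%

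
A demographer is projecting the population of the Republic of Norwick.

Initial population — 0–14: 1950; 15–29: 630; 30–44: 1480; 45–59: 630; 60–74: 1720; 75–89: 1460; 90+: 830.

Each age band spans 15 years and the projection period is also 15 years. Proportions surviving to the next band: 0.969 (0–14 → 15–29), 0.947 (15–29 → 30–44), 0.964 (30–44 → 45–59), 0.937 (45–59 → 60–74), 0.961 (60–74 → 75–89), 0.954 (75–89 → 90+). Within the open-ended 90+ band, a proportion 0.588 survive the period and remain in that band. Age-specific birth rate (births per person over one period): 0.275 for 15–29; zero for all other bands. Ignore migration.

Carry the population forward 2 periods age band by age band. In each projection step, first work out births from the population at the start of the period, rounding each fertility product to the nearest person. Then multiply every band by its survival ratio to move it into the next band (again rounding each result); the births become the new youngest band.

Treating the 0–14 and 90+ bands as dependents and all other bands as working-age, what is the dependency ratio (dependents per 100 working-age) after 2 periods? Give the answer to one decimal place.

— Period 1 —
Births: 630 * 0.275 = 173
15–29: 1950 * 0.969 = 1890
30–44: 630 * 0.947 = 597
45–59: 1480 * 0.964 = 1427
60–74: 630 * 0.937 = 590
75–89: 1720 * 0.961 = 1653
90+: 1460 * 0.954 + 830 * 0.588 = 1393 + 488 = 1881
End of period: [173, 1890, 597, 1427, 590, 1653, 1881]
— Period 2 —
Births: 1890 * 0.275 = 520
15–29: 173 * 0.969 = 168
30–44: 1890 * 0.947 = 1790
45–59: 597 * 0.964 = 576
60–74: 1427 * 0.937 = 1337
75–89: 590 * 0.961 = 567
90+: 1653 * 0.954 + 1881 * 0.588 = 1577 + 1106 = 2683
End of period: [520, 168, 1790, 576, 1337, 567, 2683]
Dependents (band 0–14 + band 90+) = 520 + 2683 = 3203; working-age = 4438; ratio = 3203/4438 × 100 = 72.2

72.2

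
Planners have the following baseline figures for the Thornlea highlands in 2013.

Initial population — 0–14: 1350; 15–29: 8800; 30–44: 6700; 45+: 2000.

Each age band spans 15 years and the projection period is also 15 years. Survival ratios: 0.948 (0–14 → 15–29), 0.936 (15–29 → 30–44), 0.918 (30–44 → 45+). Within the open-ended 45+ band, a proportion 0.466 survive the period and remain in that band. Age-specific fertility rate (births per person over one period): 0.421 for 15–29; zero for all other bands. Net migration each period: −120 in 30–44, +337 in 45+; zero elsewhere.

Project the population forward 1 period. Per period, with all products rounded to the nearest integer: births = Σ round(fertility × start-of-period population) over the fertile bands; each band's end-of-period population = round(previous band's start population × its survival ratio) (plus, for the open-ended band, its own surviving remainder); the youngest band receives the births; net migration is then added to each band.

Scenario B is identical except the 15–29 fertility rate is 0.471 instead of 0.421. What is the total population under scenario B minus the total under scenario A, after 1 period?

440

Period 1.
Births: 8800 * 0.421 = 3705
15–29: 1350 * 0.948 = 1280
30–44: 8800 * 0.936 = 8237
45+: 6700 * 0.918 + 2000 * 0.466 = 6151 + 932 = 7083
Net migration: 30–44 − 120 → 8117; 45+ + 337 → 7420
→ [3705, 1280, 8117, 7420]
Scenario A total after 1 period: 20522
Scenario B projection —
Period 1.
Births: 8800 * 0.471 = 4145
15–29: 1350 * 0.948 = 1280
30–44: 8800 * 0.936 = 8237
45+: 6700 * 0.918 + 2000 * 0.466 = 6151 + 932 = 7083
Net migration: 30–44 − 120 → 8117; 45+ + 337 → 7420
→ [4145, 1280, 8117, 7420]
Scenario B total after 1 period: 20962
Difference B − A = 20962 − 20522 = 440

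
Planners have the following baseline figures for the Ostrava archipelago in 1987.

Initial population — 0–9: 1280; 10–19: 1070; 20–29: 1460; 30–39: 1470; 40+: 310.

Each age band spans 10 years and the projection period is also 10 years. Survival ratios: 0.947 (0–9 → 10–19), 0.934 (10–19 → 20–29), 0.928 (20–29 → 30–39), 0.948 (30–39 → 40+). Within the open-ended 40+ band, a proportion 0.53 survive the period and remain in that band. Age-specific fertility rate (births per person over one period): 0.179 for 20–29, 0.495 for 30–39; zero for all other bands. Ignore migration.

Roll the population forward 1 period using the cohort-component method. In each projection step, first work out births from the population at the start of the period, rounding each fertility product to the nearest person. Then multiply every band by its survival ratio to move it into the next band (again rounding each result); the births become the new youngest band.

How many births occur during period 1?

— Period 1 —
Births: 1460 × 0.179 = 261, 1470 × 0.495 = 728 ⇒ total 989
10–19: 1280 × 0.947 = 1212
20–29: 1070 × 0.934 = 999
30–39: 1460 × 0.928 = 1355
40+: 1470 × 0.948 + 310 × 0.53 = 1394 + 164 = 1558
Giving 989 / 1212 / 999 / 1355 / 1558.

989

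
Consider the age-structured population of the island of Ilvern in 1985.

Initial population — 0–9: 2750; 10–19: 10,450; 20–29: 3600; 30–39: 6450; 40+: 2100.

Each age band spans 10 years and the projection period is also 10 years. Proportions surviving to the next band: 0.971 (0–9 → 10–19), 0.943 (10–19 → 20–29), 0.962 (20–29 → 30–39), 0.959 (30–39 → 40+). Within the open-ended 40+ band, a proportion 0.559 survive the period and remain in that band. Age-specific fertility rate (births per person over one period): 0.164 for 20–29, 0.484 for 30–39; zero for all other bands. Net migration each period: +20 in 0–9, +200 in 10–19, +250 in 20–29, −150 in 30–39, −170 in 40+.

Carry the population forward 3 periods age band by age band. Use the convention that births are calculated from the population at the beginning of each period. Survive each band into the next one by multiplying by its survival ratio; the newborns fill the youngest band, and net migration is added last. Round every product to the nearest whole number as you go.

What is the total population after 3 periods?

28008

Call the groups 1 to 5, youngest first.
[period 1]
Births: 3600 * 0.164 = 590 ; 6450 * 0.484 = 3122 → 3712
Group 2: 2750 * 0.971 = 2670
Group 3: 10450 * 0.943 = 9854
Group 4: 3600 * 0.962 = 3463
Group 5: 6450 * 0.959 + 2100 * 0.559 = 6186 + 1174 = 7360
Net migration: Group 1 + 20 → 3732; Group 2 + 200 → 2870; Group 3 + 250 → 10104; Group 4 − 150 → 3313; Group 5 − 170 → 7190
Population now: 0–9=3732, 10–19=2870, 20–29=10104, 30–39=3313, 40+=7190
[period 2]
Births: 10104 * 0.164 = 1657 ; 3313 * 0.484 = 1603 → 3260
Group 2: 3732 * 0.971 = 3624
Group 3: 2870 * 0.943 = 2706
Group 4: 10104 * 0.962 = 9720
Group 5: 3313 * 0.959 + 7190 * 0.559 = 3177 + 4019 = 7196
Net migration: Group 1 + 20 → 3280; Group 2 + 200 → 3824; Group 3 + 250 → 2956; Group 4 − 150 → 9570; Group 5 − 170 → 7026
Population now: 0–9=3280, 10–19=3824, 20–29=2956, 30–39=9570, 40+=7026
[period 3]
Births: 2956 * 0.164 = 485 ; 9570 * 0.484 = 4632 → 5117
Group 2: 3280 * 0.971 = 3185
Group 3: 3824 * 0.943 = 3606
Group 4: 2956 * 0.962 = 2844
Group 5: 9570 * 0.959 + 7026 * 0.559 = 9178 + 3928 = 13106
Net migration: Group 1 + 20 → 5137; Group 2 + 200 → 3385; Group 3 + 250 → 3856; Group 4 − 150 → 2694; Group 5 − 170 → 12936
Population now: 0–9=5137, 10–19=3385, 20–29=3856, 30–39=2694, 40+=12936
Total after period 3: 5137 + 3385 + 3856 + 2694 + 12936 = 28008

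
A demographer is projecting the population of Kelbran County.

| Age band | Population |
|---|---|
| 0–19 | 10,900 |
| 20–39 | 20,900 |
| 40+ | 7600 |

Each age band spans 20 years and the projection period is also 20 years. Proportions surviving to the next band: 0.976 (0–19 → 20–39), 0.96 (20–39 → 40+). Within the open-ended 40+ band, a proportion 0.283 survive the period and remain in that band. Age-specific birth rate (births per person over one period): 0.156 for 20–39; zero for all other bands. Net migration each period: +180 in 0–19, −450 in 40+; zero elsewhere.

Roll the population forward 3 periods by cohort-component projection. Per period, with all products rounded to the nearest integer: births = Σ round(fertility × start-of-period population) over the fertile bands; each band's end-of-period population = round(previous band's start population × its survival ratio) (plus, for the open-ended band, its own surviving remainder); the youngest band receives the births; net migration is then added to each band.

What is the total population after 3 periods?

Period 1.
Births: 20900 × 0.156 = 3260
20–39: 10900 × 0.976 = 10638
40+: 20900 × 0.96 + 7600 × 0.283 = 20064 + 2151 = 22215
Net migration: 0–19 + 180 → 3440; 40+ − 450 → 21765
Population now: 0–19=3440, 20–39=10638, 40+=21765
Period 2.
Births: 10638 × 0.156 = 1660
20–39: 3440 × 0.976 = 3357
40+: 10638 × 0.96 + 21765 × 0.283 = 10212 + 6159 = 16371
Net migration: 0–19 + 180 → 1840; 40+ − 450 → 15921
Population now: 0–19=1840, 20–39=3357, 40+=15921
Period 3.
Births: 3357 × 0.156 = 524
20–39: 1840 × 0.976 = 1796
40+: 3357 × 0.96 + 15921 × 0.283 = 3223 + 4506 = 7729
Net migration: 0–19 + 180 → 704; 40+ − 450 → 7279
Population now: 0–19=704, 20–39=1796, 40+=7279
Total after period 3: 704 + 1796 + 7279 = 9779

9779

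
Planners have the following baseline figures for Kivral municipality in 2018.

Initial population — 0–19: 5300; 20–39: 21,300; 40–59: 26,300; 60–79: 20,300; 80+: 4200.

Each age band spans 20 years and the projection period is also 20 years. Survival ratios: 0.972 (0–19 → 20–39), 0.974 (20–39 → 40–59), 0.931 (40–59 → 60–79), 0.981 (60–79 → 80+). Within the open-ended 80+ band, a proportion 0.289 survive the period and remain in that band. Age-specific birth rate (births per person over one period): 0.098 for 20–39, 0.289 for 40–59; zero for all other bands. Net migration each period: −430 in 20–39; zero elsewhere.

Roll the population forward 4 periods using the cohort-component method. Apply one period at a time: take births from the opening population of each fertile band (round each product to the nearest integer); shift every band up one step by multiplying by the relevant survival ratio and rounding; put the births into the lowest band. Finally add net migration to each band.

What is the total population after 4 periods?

[period 1]
Births: 21300 × 0.098 = 2087  |  26300 × 0.289 = 7601 → 9688
20–39: 5300 × 0.972 = 5152
40–59: 21300 × 0.974 = 20746
60–79: 26300 × 0.931 = 24485
80+: 20300 × 0.981 + 4200 × 0.289 = 19914 + 1214 = 21128
Net migration: 20–39 − 430 → 4722
Population now: 0–19=9688, 20–39=4722, 40–59=20746, 60–79=24485, 80+=21128
[period 2]
Births: 4722 × 0.098 = 463  |  20746 × 0.289 = 5996 → 6459
20–39: 9688 × 0.972 = 9417
40–59: 4722 × 0.974 = 4599
60–79: 20746 × 0.931 = 19315
80+: 24485 × 0.981 + 21128 × 0.289 = 24020 + 6106 = 30126
Net migration: 20–39 − 430 → 8987
Population now: 0–19=6459, 20–39=8987, 40–59=4599, 60–79=19315, 80+=30126
[period 3]
Births: 8987 × 0.098 = 881  |  4599 × 0.289 = 1329 → 2210
20–39: 6459 × 0.972 = 6278
40–59: 8987 × 0.974 = 8753
60–79: 4599 × 0.931 = 4282
80+: 19315 × 0.981 + 30126 × 0.289 = 18948 + 8706 = 27654
Net migration: 20–39 − 430 → 5848
Population now: 0–19=2210, 20–39=5848, 40–59=8753, 60–79=4282, 80+=27654
[period 4]
Births: 5848 × 0.098 = 573  |  8753 × 0.289 = 2530 → 3103
20–39: 2210 × 0.972 = 2148
40–59: 5848 × 0.974 = 5696
60–79: 8753 × 0.931 = 8149
80+: 4282 × 0.981 + 27654 × 0.289 = 4201 + 7992 = 12193
Net migration: 20–39 − 430 → 1718
Population now: 0–19=3103, 20–39=1718, 40–59=5696, 60–79=8149, 80+=12193
Total after period 4: 3103 + 1718 + 5696 + 8149 + 12193 = 30859

30859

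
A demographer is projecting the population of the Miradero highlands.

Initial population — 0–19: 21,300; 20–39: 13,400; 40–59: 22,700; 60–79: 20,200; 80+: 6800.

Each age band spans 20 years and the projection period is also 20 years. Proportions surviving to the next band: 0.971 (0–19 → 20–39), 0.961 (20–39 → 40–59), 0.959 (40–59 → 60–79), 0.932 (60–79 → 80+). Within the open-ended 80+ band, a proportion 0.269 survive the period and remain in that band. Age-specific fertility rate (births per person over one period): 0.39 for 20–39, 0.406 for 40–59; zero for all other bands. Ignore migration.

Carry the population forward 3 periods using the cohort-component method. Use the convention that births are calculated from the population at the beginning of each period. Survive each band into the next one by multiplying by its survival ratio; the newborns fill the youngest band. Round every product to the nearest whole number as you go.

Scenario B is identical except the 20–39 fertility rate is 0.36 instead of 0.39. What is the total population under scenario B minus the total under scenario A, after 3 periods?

-1538

Call the bands 1 to 5, youngest first.
Period 1:
Births: 13400 * 0.39 = 5226 ; 22700 * 0.406 = 9216 ⇒ total 14442
Band 2: 21300 * 0.971 = 20682
Band 3: 13400 * 0.961 = 12877
Band 4: 22700 * 0.959 = 21769
Band 5: 20200 * 0.932 + 6800 * 0.269 = 18826 + 1829 = 20655
→ [14442, 20682, 12877, 21769, 20655]
Period 2:
Births: 20682 * 0.39 = 8066 ; 12877 * 0.406 = 5228 ⇒ total 13294
Band 2: 14442 * 0.971 = 14023
Band 3: 20682 * 0.961 = 19875
Band 4: 12877 * 0.959 = 12349
Band 5: 21769 * 0.932 + 20655 * 0.269 = 20289 + 5556 = 25845
→ [13294, 14023, 19875, 12349, 25845]
Period 3:
Births: 14023 * 0.39 = 5469 ; 19875 * 0.406 = 8069 ⇒ total 13538
Band 2: 13294 * 0.971 = 12908
Band 3: 14023 * 0.961 = 13476
Band 4: 19875 * 0.959 = 19060
Band 5: 12349 * 0.932 + 25845 * 0.269 = 11509 + 6952 = 18461
→ [13538, 12908, 13476, 19060, 18461]
Scenario A total after 3 periods: 77443
Scenario B projection —
Period 1:
Births: 13400 * 0.36 = 4824 ; 22700 * 0.406 = 9216 ⇒ total 14040
Band 2: 21300 * 0.971 = 20682
Band 3: 13400 * 0.961 = 12877
Band 4: 22700 * 0.959 = 21769
Band 5: 20200 * 0.932 + 6800 * 0.269 = 18826 + 1829 = 20655
→ [14040, 20682, 12877, 21769, 20655]
Period 2:
Births: 20682 * 0.36 = 7446 ; 12877 * 0.406 = 5228 ⇒ total 12674
Band 2: 14040 * 0.971 = 13633
Band 3: 20682 * 0.961 = 19875
Band 4: 12877 * 0.959 = 12349
Band 5: 21769 * 0.932 + 20655 * 0.269 = 20289 + 5556 = 25845
→ [12674, 13633, 19875, 12349, 25845]
Period 3:
Births: 13633 * 0.36 = 4908 ; 19875 * 0.406 = 8069 ⇒ total 12977
Band 2: 12674 * 0.971 = 12306
Band 3: 13633 * 0.961 = 13101
Band 4: 19875 * 0.959 = 19060
Band 5: 12349 * 0.932 + 25845 * 0.269 = 11509 + 6952 = 18461
→ [12977, 12306, 13101, 19060, 18461]
Scenario B total after 3 periods: 75905
Difference B − A = 75905 − 77443 = -1538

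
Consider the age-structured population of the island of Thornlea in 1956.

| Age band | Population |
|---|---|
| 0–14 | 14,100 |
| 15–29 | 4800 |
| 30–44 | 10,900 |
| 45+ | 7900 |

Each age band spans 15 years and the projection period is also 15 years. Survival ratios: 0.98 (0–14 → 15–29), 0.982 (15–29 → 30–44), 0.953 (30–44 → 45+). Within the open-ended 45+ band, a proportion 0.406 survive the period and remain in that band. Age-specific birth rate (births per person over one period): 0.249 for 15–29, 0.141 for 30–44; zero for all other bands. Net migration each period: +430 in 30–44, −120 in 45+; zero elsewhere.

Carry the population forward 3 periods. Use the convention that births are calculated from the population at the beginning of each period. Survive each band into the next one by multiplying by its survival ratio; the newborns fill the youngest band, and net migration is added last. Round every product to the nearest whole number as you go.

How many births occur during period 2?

After projecting period 1:
Births: 4800 × 0.249 = 1195 ; 10900 × 0.141 = 1537 — total 2732
15–29: 14100 × 0.98 = 13818
30–44: 4800 × 0.982 = 4714
45+: 10900 × 0.953 + 7900 × 0.406 = 10388 + 3207 = 13595
Net migration: 30–44 + 430 → 5144; 45+ − 120 → 13475
Giving 2732 / 13818 / 5144 / 13475.
After projecting period 2:
Births: 13818 × 0.249 = 3441 ; 5144 × 0.141 = 725 — total 4166
15–29: 2732 × 0.98 = 2677
30–44: 13818 × 0.982 = 13569
45+: 5144 × 0.953 + 13475 × 0.406 = 4902 + 5471 = 10373
Net migration: 30–44 + 430 → 13999; 45+ − 120 → 10253
Giving 4166 / 2677 / 13999 / 10253.

4166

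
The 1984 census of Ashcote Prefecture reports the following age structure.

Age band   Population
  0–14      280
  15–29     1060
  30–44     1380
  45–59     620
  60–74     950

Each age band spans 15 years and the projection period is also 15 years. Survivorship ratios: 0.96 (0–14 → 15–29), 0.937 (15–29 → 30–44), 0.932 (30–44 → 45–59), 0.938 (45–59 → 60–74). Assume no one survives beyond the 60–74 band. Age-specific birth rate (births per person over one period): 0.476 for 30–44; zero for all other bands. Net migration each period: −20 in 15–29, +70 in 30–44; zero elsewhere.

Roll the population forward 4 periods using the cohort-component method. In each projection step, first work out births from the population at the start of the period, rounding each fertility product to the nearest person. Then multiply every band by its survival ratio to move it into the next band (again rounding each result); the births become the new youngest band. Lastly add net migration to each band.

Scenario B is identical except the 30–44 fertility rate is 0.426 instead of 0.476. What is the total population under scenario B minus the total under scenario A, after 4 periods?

-179

Numbering the groups 1..5 from youngest to oldest:
— Period 1 —
Births: 1380 × 0.476 = 657
Group 2: 280 × 0.96 = 269
Group 3: 1060 × 0.937 = 993
Group 4: 1380 × 0.932 = 1286
Group 5: 620 × 0.938 = 582
Net migration: Group 2 − 20 → 249; Group 3 + 70 → 1063
Giving 657 / 249 / 1063 / 1286 / 582.
— Period 2 —
Births: 1063 × 0.476 = 506
Group 2: 657 × 0.96 = 631
Group 3: 249 × 0.937 = 233
Group 4: 1063 × 0.932 = 991
Group 5: 1286 × 0.938 = 1206
Net migration: Group 2 − 20 → 611; Group 3 + 70 → 303
Giving 506 / 611 / 303 / 991 / 1206.
— Period 3 —
Births: 303 × 0.476 = 144
Group 2: 506 × 0.96 = 486
Group 3: 611 × 0.937 = 573
Group 4: 303 × 0.932 = 282
Group 5: 991 × 0.938 = 930
Net migration: Group 2 − 20 → 466; Group 3 + 70 → 643
Giving 144 / 466 / 643 / 282 / 930.
— Period 4 —
Births: 643 × 0.476 = 306
Group 2: 144 × 0.96 = 138
Group 3: 466 × 0.937 = 437
Group 4: 643 × 0.932 = 599
Group 5: 282 × 0.938 = 265
Net migration: Group 2 − 20 → 118; Group 3 + 70 → 507
Giving 306 / 118 / 507 / 599 / 265.
Scenario A total after 4 periods: 1795
Scenario B projection —
— Period 1 —
Births: 1380 × 0.426 = 588
Group 2: 280 × 0.96 = 269
Group 3: 1060 × 0.937 = 993
Group 4: 1380 × 0.932 = 1286
Group 5: 620 × 0.938 = 582
Net migration: Group 2 − 20 → 249; Group 3 + 70 → 1063
Giving 588 / 249 / 1063 / 1286 / 582.
— Period 2 —
Births: 1063 × 0.426 = 453
Group 2: 588 × 0.96 = 564
Group 3: 249 × 0.937 = 233
Group 4: 1063 × 0.932 = 991
Group 5: 1286 × 0.938 = 1206
Net migration: Group 2 − 20 → 544; Group 3 + 70 → 303
Giving 453 / 544 / 303 / 991 / 1206.
— Period 3 —
Births: 303 × 0.426 = 129
Group 2: 453 × 0.96 = 435
Group 3: 544 × 0.937 = 510
Group 4: 303 × 0.932 = 282
Group 5: 991 × 0.938 = 930
Net migration: Group 2 − 20 → 415; Group 3 + 70 → 580
Giving 129 / 415 / 580 / 282 / 930.
— Period 4 —
Births: 580 × 0.426 = 247
Group 2: 129 × 0.96 = 124
Group 3: 415 × 0.937 = 389
Group 4: 580 × 0.932 = 541
Group 5: 282 × 0.938 = 265
Net migration: Group 2 − 20 → 104; Group 3 + 70 → 459
Giving 247 / 104 / 459 / 541 / 265.
Scenario B total after 4 periods: 1616
Difference B − A = 1616 − 1795 = -179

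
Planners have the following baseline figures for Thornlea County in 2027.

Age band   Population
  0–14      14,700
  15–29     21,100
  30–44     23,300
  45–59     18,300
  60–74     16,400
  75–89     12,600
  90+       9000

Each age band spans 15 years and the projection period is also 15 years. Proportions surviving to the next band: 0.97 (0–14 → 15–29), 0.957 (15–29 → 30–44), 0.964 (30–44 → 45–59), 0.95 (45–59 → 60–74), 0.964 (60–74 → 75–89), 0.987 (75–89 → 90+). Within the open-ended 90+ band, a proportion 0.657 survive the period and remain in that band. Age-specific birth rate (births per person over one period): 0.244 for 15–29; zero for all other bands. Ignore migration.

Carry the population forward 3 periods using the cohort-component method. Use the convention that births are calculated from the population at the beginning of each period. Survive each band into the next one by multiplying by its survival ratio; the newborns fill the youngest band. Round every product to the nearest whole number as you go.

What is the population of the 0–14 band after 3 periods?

— Period 1 —
Births: 21100 × 0.244 = 5148
15–29: 14700 × 0.97 = 14259
30–44: 21100 × 0.957 = 20193
45–59: 23300 × 0.964 = 22461
60–74: 18300 × 0.95 = 17385
75–89: 16400 × 0.964 = 15810
90+: 12600 × 0.987 + 9000 × 0.657 = 12436 + 5913 = 18349
Population now: 0–14=5148, 15–29=14259, 30–44=20193, 45–59=22461, 60–74=17385, 75–89=15810, 90+=18349
— Period 2 —
Births: 14259 × 0.244 = 3479
15–29: 5148 × 0.97 = 4994
30–44: 14259 × 0.957 = 13646
45–59: 20193 × 0.964 = 19466
60–74: 22461 × 0.95 = 21338
75–89: 17385 × 0.964 = 16759
90+: 15810 × 0.987 + 18349 × 0.657 = 15604 + 12055 = 27659
Population now: 0–14=3479, 15–29=4994, 30–44=13646, 45–59=19466, 60–74=21338, 75–89=16759, 90+=27659
— Period 3 —
Births: 4994 × 0.244 = 1219
15–29: 3479 × 0.97 = 3375
30–44: 4994 × 0.957 = 4779
45–59: 13646 × 0.964 = 13155
60–74: 19466 × 0.95 = 18493
75–89: 21338 × 0.964 = 20570
90+: 16759 × 0.987 + 27659 × 0.657 = 16541 + 18172 = 34713
Population now: 0–14=1219, 15–29=3375, 30–44=4779, 45–59=13155, 60–74=18493, 75–89=20570, 90+=34713

1219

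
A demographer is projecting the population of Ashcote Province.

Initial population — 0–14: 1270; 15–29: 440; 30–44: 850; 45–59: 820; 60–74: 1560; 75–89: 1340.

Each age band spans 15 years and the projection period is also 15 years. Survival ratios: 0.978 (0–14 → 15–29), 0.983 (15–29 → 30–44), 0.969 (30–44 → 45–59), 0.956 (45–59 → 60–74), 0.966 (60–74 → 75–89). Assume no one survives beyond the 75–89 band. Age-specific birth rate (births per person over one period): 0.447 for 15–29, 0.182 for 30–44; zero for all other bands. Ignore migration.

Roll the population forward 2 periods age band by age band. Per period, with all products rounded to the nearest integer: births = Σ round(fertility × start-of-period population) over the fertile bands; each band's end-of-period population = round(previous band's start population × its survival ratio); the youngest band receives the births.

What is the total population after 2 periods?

After projecting period 1:
Births: 440 * 0.447 = 197, 850 * 0.182 = 155 — total 352
15–29: 1270 * 0.978 = 1242
30–44: 440 * 0.983 = 433
45–59: 850 * 0.969 = 824
60–74: 820 * 0.956 = 784
75–89: 1560 * 0.966 = 1507
End of period: [352, 1242, 433, 824, 784, 1507]
After projecting period 2:
Births: 1242 * 0.447 = 555, 433 * 0.182 = 79 — total 634
15–29: 352 * 0.978 = 344
30–44: 1242 * 0.983 = 1221
45–59: 433 * 0.969 = 420
60–74: 824 * 0.956 = 788
75–89: 784 * 0.966 = 757
End of period: [634, 344, 1221, 420, 788, 757]
Total after period 2: 634 + 344 + 1221 + 420 + 788 + 757 = 4164

4164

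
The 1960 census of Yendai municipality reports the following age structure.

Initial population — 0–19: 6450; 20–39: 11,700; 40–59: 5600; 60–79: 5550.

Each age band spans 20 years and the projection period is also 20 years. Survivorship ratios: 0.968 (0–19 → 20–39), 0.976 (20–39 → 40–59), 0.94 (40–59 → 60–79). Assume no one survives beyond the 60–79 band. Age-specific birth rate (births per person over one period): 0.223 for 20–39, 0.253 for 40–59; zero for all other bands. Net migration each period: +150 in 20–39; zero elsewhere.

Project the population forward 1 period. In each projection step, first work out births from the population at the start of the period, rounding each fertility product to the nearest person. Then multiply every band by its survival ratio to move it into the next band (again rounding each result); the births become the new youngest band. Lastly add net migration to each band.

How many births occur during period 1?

Period 1.
Births: 11700 × 0.223 = 2609  |  5600 × 0.253 = 1417 — total 4026
20–39: 6450 × 0.968 = 6244
40–59: 11700 × 0.976 = 11419
60–79: 5600 × 0.94 = 5264
Net migration: 20–39 + 150 → 6394
Giving 4026 / 6394 / 11419 / 5264.

4026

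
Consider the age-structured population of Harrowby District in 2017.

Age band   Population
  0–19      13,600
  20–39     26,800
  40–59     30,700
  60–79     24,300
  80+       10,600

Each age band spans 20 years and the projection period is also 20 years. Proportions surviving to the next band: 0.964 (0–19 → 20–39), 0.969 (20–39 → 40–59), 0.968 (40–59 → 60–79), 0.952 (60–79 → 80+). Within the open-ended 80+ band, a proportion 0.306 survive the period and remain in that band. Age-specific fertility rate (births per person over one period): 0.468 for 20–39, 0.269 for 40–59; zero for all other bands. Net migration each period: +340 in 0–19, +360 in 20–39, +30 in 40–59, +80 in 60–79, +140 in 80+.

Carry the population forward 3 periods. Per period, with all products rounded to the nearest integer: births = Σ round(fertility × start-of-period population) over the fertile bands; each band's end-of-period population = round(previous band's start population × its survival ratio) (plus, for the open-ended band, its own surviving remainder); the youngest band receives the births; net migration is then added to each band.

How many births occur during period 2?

13298

Period 1:
Births: 26800 × 0.468 = 12542  |  30700 × 0.269 = 8258 ⇒ total 20800
20–39: 13600 × 0.964 = 13110
40–59: 26800 × 0.969 = 25969
60–79: 30700 × 0.968 = 29718
80+: 24300 × 0.952 + 10600 × 0.306 = 23134 + 3244 = 26378
Net migration: 0–19 + 340 → 21140; 20–39 + 360 → 13470; 40–59 + 30 → 25999; 60–79 + 80 → 29798; 80+ + 140 → 26518
→ [21140, 13470, 25999, 29798, 26518]
Period 2:
Births: 13470 × 0.468 = 6304  |  25999 × 0.269 = 6994 ⇒ total 13298
20–39: 21140 × 0.964 = 20379
40–59: 13470 × 0.969 = 13052
60–79: 25999 × 0.968 = 25167
80+: 29798 × 0.952 + 26518 × 0.306 = 28368 + 8115 = 36483
Net migration: 0–19 + 340 → 13638; 20–39 + 360 → 20739; 40–59 + 30 → 13082; 60–79 + 80 → 25247; 80+ + 140 → 36623
→ [13638, 20739, 13082, 25247, 36623]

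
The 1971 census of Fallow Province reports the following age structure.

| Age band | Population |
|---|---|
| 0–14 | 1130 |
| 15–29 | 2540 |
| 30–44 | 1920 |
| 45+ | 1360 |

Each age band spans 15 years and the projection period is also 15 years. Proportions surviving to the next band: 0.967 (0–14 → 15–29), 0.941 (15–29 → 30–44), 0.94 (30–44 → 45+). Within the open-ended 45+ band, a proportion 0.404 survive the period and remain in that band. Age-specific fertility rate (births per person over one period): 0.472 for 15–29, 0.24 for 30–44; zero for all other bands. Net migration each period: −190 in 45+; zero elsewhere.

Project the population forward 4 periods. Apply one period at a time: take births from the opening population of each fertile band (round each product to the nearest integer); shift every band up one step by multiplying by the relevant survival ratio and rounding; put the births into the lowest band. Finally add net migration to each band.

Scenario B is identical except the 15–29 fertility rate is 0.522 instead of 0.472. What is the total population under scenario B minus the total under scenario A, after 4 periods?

407

Numbering the bands 1..4 from youngest to oldest:
After projecting period 1:
Births: 2540 × 0.472 = 1199, 1920 × 0.24 = 461 → total 1660
Band 2: 1130 × 0.967 = 1093
Band 3: 2540 × 0.941 = 2390
Band 4: 1920 × 0.94 + 1360 × 0.404 = 1805 + 549 = 2354
Net migration: Band 4 − 190 → 2164
End of period: [1660, 1093, 2390, 2164]
After projecting period 2:
Births: 1093 × 0.472 = 516, 2390 × 0.24 = 574 → total 1090
Band 2: 1660 × 0.967 = 1605
Band 3: 1093 × 0.941 = 1029
Band 4: 2390 × 0.94 + 2164 × 0.404 = 2247 + 874 = 3121
Net migration: Band 4 − 190 → 2931
End of period: [1090, 1605, 1029, 2931]
After projecting period 3:
Births: 1605 × 0.472 = 758, 1029 × 0.24 = 247 → total 1005
Band 2: 1090 × 0.967 = 1054
Band 3: 1605 × 0.941 = 1510
Band 4: 1029 × 0.94 + 2931 × 0.404 = 967 + 1184 = 2151
Net migration: Band 4 − 190 → 1961
End of period: [1005, 1054, 1510, 1961]
After projecting period 4:
Births: 1054 × 0.472 = 497, 1510 × 0.24 = 362 → total 859
Band 2: 1005 × 0.967 = 972
Band 3: 1054 × 0.941 = 992
Band 4: 1510 × 0.94 + 1961 × 0.404 = 1419 + 792 = 2211
Net migration: Band 4 − 190 → 2021
End of period: [859, 972, 992, 2021]
Scenario A total after 4 periods: 4844
Scenario B projection —
After projecting period 1:
Births: 2540 × 0.522 = 1326, 1920 × 0.24 = 461 → total 1787
Band 2: 1130 × 0.967 = 1093
Band 3: 2540 × 0.941 = 2390
Band 4: 1920 × 0.94 + 1360 × 0.404 = 1805 + 549 = 2354
Net migration: Band 4 − 190 → 2164
End of period: [1787, 1093, 2390, 2164]
After projecting period 2:
Births: 1093 × 0.522 = 571, 2390 × 0.24 = 574 → total 1145
Band 2: 1787 × 0.967 = 1728
Band 3: 1093 × 0.941 = 1029
Band 4: 2390 × 0.94 + 2164 × 0.404 = 2247 + 874 = 3121
Net migration: Band 4 − 190 → 2931
End of period: [1145, 1728, 1029, 2931]
After projecting period 3:
Births: 1728 × 0.522 = 902, 1029 × 0.24 = 247 → total 1149
Band 2: 1145 × 0.967 = 1107
Band 3: 1728 × 0.941 = 1626
Band 4: 1029 × 0.94 + 2931 × 0.404 = 967 + 1184 = 2151
Net migration: Band 4 − 190 → 1961
End of period: [1149, 1107, 1626, 1961]
After projecting period 4:
Births: 1107 × 0.522 = 578, 1626 × 0.24 = 390 → total 968
Band 2: 1149 × 0.967 = 1111
Band 3: 1107 × 0.941 = 1042
Band 4: 1626 × 0.94 + 1961 × 0.404 = 1528 + 792 = 2320
Net migration: Band 4 − 190 → 2130
End of period: [968, 1111, 1042, 2130]
Scenario B total after 4 periods: 5251
Difference B − A = 5251 − 4844 = 407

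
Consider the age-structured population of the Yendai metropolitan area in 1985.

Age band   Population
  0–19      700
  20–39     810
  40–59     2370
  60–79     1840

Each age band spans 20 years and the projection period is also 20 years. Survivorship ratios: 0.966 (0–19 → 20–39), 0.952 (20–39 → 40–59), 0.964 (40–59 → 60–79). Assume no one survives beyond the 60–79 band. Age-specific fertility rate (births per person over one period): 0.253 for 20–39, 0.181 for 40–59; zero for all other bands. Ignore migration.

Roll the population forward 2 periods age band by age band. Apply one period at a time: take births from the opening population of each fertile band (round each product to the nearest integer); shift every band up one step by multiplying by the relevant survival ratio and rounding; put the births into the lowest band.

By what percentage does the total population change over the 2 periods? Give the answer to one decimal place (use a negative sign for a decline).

-59.6

Period 1:
Births: 810 × 0.253 = 205  |  2370 × 0.181 = 429 ⇒ total 634
20–39: 700 × 0.966 = 676
40–59: 810 × 0.952 = 771
60–79: 2370 × 0.964 = 2285
End of period: [634, 676, 771, 2285]
Period 2:
Births: 676 × 0.253 = 171  |  771 × 0.181 = 140 ⇒ total 311
20–39: 634 × 0.966 = 612
40–59: 676 × 0.952 = 644
60–79: 771 × 0.964 = 743
End of period: [311, 612, 644, 743]
Total: 5720 → 2310; change = -3410; percentage change = -59.6%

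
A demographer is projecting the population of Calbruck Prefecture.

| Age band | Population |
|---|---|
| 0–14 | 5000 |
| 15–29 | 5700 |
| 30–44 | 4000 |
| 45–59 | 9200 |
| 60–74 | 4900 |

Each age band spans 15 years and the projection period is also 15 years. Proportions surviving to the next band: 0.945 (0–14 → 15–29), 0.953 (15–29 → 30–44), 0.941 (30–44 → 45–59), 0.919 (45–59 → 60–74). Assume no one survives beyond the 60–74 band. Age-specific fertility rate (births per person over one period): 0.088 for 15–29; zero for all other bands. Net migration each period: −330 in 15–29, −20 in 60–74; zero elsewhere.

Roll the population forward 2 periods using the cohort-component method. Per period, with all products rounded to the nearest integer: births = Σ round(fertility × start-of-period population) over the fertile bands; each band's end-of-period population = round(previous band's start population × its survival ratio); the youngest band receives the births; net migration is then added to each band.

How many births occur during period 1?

(Bands numbered youngest = 1 to oldest = 5.)
— Period 1 —
Births: 5700 × 0.088 = 502
Band 2: 5000 × 0.945 = 4725
Band 3: 5700 × 0.953 = 5432
Band 4: 4000 × 0.941 = 3764
Band 5: 9200 × 0.919 = 8455
Net migration: Band 2 − 330 → 4395; Band 5 − 20 → 8435
Population now: 0–14=502, 15–29=4395, 30–44=5432, 45–59=3764, 60–74=8435

502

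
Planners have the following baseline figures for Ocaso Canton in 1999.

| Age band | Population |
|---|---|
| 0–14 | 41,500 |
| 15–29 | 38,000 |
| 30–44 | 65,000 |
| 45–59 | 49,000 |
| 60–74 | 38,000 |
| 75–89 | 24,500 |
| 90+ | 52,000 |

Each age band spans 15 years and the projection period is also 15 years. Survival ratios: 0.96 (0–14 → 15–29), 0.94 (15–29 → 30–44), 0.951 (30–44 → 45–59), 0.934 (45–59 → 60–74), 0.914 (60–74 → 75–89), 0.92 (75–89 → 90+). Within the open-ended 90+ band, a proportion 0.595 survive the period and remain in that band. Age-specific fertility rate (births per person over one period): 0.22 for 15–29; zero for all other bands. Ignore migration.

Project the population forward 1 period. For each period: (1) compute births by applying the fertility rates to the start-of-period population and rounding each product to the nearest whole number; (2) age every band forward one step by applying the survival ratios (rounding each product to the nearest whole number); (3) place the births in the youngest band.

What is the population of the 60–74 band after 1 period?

45766

Let band 1 be 0–14 through band 7 = 90+.
[period 1]
Births: 38000 × 0.22 = 8360
Band 2: 41500 × 0.96 = 39840
Band 3: 38000 × 0.94 = 35720
Band 4: 65000 × 0.951 = 61815
Band 5: 49000 × 0.934 = 45766
Band 6: 38000 × 0.914 = 34732
Band 7: 24500 × 0.92 + 52000 × 0.595 = 22540 + 30940 = 53480
Giving 8360 / 39840 / 35720 / 61815 / 45766 / 34732 / 53480.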